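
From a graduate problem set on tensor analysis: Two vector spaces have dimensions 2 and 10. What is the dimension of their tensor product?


The dimension of a tensor product is the product of dimensions.
dim(V) = 2, dim(W) = 10
dim(V (x) W) = 2 * 10 = 20

20


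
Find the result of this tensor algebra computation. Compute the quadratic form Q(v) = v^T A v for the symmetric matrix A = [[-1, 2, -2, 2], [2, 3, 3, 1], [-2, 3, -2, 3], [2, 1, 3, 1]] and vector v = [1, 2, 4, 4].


First compute Av:
(Av)_1 = -1*1 + 2*2 + -2*4 + 2*4 = 3
(Av)_2 = 2*1 + 3*2 + 3*4 + 1*4 = 24
(Av)_3 = -2*1 + 3*2 + -2*4 + 3*4 = 8
(Av)_4 = 2*1 + 1*2 + 3*4 + 1*4 = 20
Av = [3, 24, 8, 20]
Then v^T (Av) = 1*3 + 2*24 + 4*8 + 4*20
= 3 + 48 + 32 + 80 = 163

163


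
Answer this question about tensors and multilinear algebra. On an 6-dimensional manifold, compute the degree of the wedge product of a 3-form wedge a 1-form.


The degree of a wedge product is the sum of the degrees of the individual forms.
Degrees: 3, 1
Total degree = 3 + 1 = 4

4


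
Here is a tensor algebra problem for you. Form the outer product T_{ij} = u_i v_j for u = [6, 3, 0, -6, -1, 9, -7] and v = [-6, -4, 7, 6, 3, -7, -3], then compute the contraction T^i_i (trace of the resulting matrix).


The outer product gives T_{ij} = u_i v_j.
The trace (contraction) is Tr(T) = sum_i T_{ii} = sum_i u_i v_i.
Diagonal entries:
T_{11} = u_1 * v_1 = 6 * -6 = -36
T_{22} = u_2 * v_2 = 3 * -4 = -12
T_{33} = u_3 * v_3 = 0 * 7 = 0
T_{44} = u_4 * v_4 = -6 * 6 = -36
T_{55} = u_5 * v_5 = -1 * 3 = -3
T_{66} = u_6 * v_6 = 9 * -7 = -63
T_{77} = u_7 * v_7 = -7 * -3 = 21
Tr(T) = -36 + -12 + 0 + -36 + -3 + -63 + 21 = -129

-129


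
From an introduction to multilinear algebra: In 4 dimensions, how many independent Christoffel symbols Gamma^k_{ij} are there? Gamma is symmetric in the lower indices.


Christoffel symbols Gamma^k_{ij} are symmetric in i,j, so there are d * d(d+1)/2 independent symbols.
d = 4
d(d+1)/2 = 4 * 5 / 2 = 10
Total = 4 * 10 = 40

40


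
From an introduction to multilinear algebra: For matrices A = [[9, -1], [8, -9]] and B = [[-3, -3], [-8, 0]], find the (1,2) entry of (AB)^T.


(AB)^T_{ij} = (AB)_{ji} = sum_k A_{jk} B_{ki}.
For i=1, j=2 we need (AB)_{21}:
A_{21} * B_{11} = 8 * -3 = -24
A_{22} * B_{21} = -9 * -8 = 72
Sum = -24 + 72 = 48

48


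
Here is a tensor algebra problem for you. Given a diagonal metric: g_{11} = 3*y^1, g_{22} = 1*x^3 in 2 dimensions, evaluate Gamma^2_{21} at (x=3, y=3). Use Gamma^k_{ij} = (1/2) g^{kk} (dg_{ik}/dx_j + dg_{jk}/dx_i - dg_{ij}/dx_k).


For a diagonal metric, Gamma^k_{ij} = (1/2) g^{kk} (dg_{ik}/dx_j + dg_{jk}/dx_i - dg_{ij}/dx_k).
The metric is diagonal, so g_{ab} = 0 for a != b.
At the given point: g_{11} = 9, g_{22} = 27
g^{22} = 1/27
dg_{22}/dx_1 = dg_{22}/dx_1 = 27
dg_{12}/dx_2 = 0 (off-diagonal)
dg_{21}/dx_2 = 0 (off-diagonal)
Numerator = 27 + 0 - 0 = 27
Gamma^2_{21} = 27 / (2 * 27) = 1/2

1/2


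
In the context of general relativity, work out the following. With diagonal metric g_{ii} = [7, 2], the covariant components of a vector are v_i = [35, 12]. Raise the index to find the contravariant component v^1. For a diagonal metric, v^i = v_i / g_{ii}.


To raise an index with a diagonal metric: v^i = v_i / g_{ii}.
For index 1: v_1 = 35, g_{11} = 7
v^1 = 35 / 7 = 5

5


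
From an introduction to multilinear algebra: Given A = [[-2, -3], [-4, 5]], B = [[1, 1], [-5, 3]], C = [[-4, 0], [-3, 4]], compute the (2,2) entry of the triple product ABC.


(ABC)_{22} = sum_m (AB)_{2m} C_{m2}. First compute row 2 of AB.
(AB)_{21} = -4*1 + 5*-5 = -29
(AB)_{22} = -4*1 + 5*3 = 11
Now contract with column 2 of C:
(AB)_{21} * C_{12} = -29 * 0 = 0
(AB)_{22} * C_{22} = 11 * 4 = 44
(ABC)_{22} = 0 + 44 = 44

44


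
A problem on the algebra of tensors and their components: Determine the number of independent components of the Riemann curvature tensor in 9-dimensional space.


The Riemann tensor in d dimensions has d^2(d^2 - 1)/12 independent components.
d = 9, so d^2 = 81
d^2 - 1 = 80
d^2(d^2 - 1) = 81 * 80 = 6480
Divide by 12: 6480 / 12 = 540

540


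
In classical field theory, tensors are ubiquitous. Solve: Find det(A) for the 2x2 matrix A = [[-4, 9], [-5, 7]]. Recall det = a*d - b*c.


For a 2x2 matrix [[a, b], [c, d]], det = a*d - b*c.
a = -4, b = 9, c = -5, d = 7
a*d = -4 * 7 = -28
b*c = 9 * -5 = -45
det = -28 - -45 = 17

17


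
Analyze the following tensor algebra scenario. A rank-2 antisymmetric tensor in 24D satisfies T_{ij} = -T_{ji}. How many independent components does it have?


An antisymmetric rank-2 tensor satisfies A_{ij} = -A_{ji}, so diagonal entries are zero.
The independent components are the upper-triangular entries: C(n, 2) = n(n-1)/2.
n = 24
C(24, 2) = 24 * 23 / 2 = 552 / 2 = 276

276


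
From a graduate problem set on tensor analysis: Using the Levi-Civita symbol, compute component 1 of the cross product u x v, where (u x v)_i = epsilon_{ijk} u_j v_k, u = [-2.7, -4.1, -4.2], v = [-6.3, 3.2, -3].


(u x v)_1 = sum_{j,k} epsilon_{1jk} u_j v_k. Only permutations of (1,2,3) contribute; the two non-zero terms are:
eps_{123} u_2 v_3 = 1 * -4.1 * -3 = 12.3
eps_{132} u_3 v_2 = -1 * -4.2 * 3.2 = 13.44
(u x v)_1 = 25.74

25.74


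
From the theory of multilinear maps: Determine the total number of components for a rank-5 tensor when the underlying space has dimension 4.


The number of components of a rank-r tensor in d dimensions is d^r.
Here d = 4 and r = 5.
4^5 = 1024

1024


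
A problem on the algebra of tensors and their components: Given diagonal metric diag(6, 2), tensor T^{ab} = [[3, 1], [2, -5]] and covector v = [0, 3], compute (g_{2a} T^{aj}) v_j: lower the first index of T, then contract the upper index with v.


Step 1: lower the first index. For a diagonal metric, g_{ia} T^{aj} = g_{ii} T^{ij} (no sum on i).
g_{22} = 2
S_2{}^1 = 2 * T^{21} = 2 * 2 = 4
S_2{}^2 = 2 * T^{22} = 2 * -5 = -10
Step 2: contract S_2{}^j with v_j.
S_2{}^1 * v_1 = 4 * 0 = 0
S_2{}^2 * v_2 = -10 * 3 = -30
Result = 0 + -30 = -30

-30


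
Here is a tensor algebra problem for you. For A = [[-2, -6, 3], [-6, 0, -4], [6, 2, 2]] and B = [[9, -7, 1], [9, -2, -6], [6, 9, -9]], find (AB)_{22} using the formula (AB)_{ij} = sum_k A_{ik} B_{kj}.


(AB)_{ij} = sum_k A_{ik} B_{kj}.
For i=2, j=2:
A_{21} * B_{12} = -6 * -7 = 42
A_{22} * B_{22} = 0 * -2 = 0
A_{23} * B_{32} = -4 * 9 = -36
Sum = 42 + 0 + -36 = 6

6


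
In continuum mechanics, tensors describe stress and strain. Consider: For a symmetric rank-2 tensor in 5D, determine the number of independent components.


A symmetric rank-2 tensor in d dimensions has d(d+1)/2 independent components.
d = 5
d(d+1)/2 = 5 * 6 / 2 = 30 / 2 = 15

15


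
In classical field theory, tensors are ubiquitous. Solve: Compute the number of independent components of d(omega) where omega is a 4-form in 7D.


The exterior derivative of a p-form is a (p+1)-form.
Its number of independent components is C(n, p+1).
n = 7, p+1 = 5
C(7, 5) = 21

21


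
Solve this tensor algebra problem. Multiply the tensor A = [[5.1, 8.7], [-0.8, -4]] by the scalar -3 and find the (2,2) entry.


Scalar multiplication: (cA)_{ij} = c * A_{ij}.
c = -3
A_{22} = -4
(cA)_{22} = -3 * -4 = 12

12


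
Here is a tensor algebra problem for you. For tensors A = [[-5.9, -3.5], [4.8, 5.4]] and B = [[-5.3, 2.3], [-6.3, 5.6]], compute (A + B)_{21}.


Tensor addition is component-wise: (A + B)_{ij} = A_{ij} + B_{ij}.
A_{21} = 4.8
B_{21} = -6.3
(A + B)_{21} = 4.8 + -6.3 = -1.5

-1.5


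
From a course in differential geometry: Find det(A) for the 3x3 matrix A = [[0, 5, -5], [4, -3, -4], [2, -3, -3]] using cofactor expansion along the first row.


Expanding along the first row, det(A) = a11*M_11 - a12*M_12 + a13*M_13, where M_1j is the (1,j) minor.
Minor M_11 = -3*-3 - -4*-3 = -3
Minor M_12 = 4*-3 - -4*2 = -4
Minor M_13 = 4*-3 - -3*2 = -6
det = 0*(-3) - 5*(-4) + -5*(-6)
    = 0 - -20 + 30
    = 50

50


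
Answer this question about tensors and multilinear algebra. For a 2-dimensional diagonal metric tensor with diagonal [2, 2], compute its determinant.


For a diagonal metric, the determinant is the product of diagonal entries.
Diagonal entries: 2, 2
det(g) = 2 * 2 = 4

4


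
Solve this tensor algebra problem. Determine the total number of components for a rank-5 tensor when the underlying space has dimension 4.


The number of components of a rank-r tensor in d dimensions is d^r.
Here d = 4 and r = 5.
4^5 = 1024

1024


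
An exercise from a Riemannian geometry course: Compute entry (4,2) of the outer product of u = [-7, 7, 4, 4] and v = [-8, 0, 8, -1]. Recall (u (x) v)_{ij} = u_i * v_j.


The outer product entry T_{ij} = u_i * v_j.
We need i=4, j=2.
u_4 = 4, v_2 = 0
T_{4,2} = 4 * 0 = 0

0


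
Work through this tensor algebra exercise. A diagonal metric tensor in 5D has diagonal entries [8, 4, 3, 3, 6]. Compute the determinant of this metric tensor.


For a diagonal metric, the determinant is the product of diagonal entries.
Diagonal entries: 8, 4, 3, 3, 6
det(g) = 8 * 4 * 3 * 3 * 6 = 1728

1728


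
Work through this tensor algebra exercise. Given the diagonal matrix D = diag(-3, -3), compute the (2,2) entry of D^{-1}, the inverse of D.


For a diagonal matrix, the inverse has entries (D^{-1})_{ii} = 1/d_{ii}.
The diagonal entries are: d_{11} = -3, d_{22} = -3
We need (D^{-1})_{22} = 1/d_{22} = 1/-3 = -1/3

-1/3


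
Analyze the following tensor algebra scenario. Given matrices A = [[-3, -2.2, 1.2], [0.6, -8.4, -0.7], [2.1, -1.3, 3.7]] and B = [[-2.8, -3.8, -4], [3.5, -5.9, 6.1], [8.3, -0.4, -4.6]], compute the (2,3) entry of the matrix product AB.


(AB)_{ij} = sum_k A_{ik} B_{kj}.
For i=2, j=3:
A_{21} * B_{13} = 0.6 * -4 = -2.4
A_{22} * B_{23} = -8.4 * 6.1 = -51.24
A_{23} * B_{33} = -0.7 * -4.6 = 3.22
Sum = -2.4 + -51.24 + 3.22 = -50.42

-50.42


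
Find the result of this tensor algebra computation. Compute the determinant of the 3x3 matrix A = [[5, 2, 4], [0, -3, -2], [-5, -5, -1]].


Expanding along the first row, det(A) = a11*M_11 - a12*M_12 + a13*M_13, where M_1j is the (1,j) minor.
Minor M_11 = -3*-1 - -2*-5 = -7
Minor M_12 = 0*-1 - -2*-5 = -10
Minor M_13 = 0*-5 - -3*-5 = -15
det = 5*(-7) - 2*(-10) + 4*(-15)
    = -35 - -20 + -60
    = -75

-75


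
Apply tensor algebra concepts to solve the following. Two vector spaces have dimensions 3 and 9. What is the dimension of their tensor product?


The dimension of a tensor product is the product of dimensions.
dim(V) = 3, dim(W) = 9
dim(V (x) W) = 3 * 9 = 27

27


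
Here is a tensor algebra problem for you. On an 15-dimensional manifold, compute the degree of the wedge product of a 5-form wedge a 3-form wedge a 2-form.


The degree of a wedge product is the sum of the degrees of the individual forms.
Degrees: 5, 3, 2
Total degree = 5 + 3 + 2 = 10

10


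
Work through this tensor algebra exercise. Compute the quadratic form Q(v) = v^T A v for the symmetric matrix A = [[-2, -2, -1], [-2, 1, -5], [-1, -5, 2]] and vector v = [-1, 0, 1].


First compute Av:
(Av)_1 = -2*-1 + -2*0 + -1*1 = 1
(Av)_2 = -2*-1 + 1*0 + -5*1 = -3
(Av)_3 = -1*-1 + -5*0 + 2*1 = 3
Av = [1, -3, 3]
Then v^T (Av) = -1*1 + 0*-3 + 1*3
= -1 + 0 + 3 = 2

2


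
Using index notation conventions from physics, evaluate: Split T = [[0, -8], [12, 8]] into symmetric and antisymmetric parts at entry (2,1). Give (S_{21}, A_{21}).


T_{21} = 12
T_{12} = -8
S_{21} = (12 + -8)/2 = 4/2 = 2
A_{21} = (12 - -8)/2 = 20/2 = 10
Check: S + A = 2 + 10 = 12 = T_{21}.

(2, 10)


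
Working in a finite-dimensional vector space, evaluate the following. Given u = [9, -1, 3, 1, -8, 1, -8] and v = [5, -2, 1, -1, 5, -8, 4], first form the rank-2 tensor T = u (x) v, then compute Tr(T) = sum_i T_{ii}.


The outer product gives T_{ij} = u_i v_j.
The trace (contraction) is Tr(T) = sum_i T_{ii} = sum_i u_i v_i.
Diagonal entries:
T_{11} = u_1 * v_1 = 9 * 5 = 45
T_{22} = u_2 * v_2 = -1 * -2 = 2
T_{33} = u_3 * v_3 = 3 * 1 = 3
T_{44} = u_4 * v_4 = 1 * -1 = -1
T_{55} = u_5 * v_5 = -8 * 5 = -40
T_{66} = u_6 * v_6 = 1 * -8 = -8
T_{77} = u_7 * v_7 = -8 * 4 = -32
Tr(T) = 45 + 2 + 3 + -1 + -40 + -8 + -32 = -31

-31


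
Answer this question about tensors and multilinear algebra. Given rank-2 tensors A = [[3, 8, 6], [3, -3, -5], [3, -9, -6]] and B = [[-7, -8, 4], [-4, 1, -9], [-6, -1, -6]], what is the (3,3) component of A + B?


Tensor addition is component-wise: (A + B)_{ij} = A_{ij} + B_{ij}.
A_{33} = -6
B_{33} = -6
(A + B)_{33} = -6 + -6 = -12

-12


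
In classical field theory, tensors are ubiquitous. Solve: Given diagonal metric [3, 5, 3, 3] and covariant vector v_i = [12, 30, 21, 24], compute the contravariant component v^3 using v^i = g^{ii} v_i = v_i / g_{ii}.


To raise an index with a diagonal metric: v^i = v_i / g_{ii}.
For index 3: v_3 = 21, g_{33} = 3
v^3 = 21 / 3 = 7

7


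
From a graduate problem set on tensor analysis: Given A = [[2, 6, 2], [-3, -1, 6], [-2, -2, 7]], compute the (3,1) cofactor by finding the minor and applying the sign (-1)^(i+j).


To find cofactor C_{31}, delete row 3 and column 1.
The resulting 2x2 submatrix is: [[6, 2], [-1, 6]]
Minor M_{31} = 6*6 - 2*-1
  = 36 - -2 = 38
Sign = (-1)^(3+1) = (-1)^4 = 1
Cofactor C_{31} = 1 * 38 = 38

38


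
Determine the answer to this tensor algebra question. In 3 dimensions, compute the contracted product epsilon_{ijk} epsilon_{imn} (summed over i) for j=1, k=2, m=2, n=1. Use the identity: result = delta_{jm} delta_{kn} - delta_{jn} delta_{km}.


Using the identity: epsilon_{ijk} epsilon_{imn} = delta_{jm} delta_{kn} - delta_{jn} delta_{km}.
delta_{12} = 0
delta_{21} = 0
delta_{11} = 1
delta_{22} = 1
Result = 0 * 0 - 1 * 1 = 0 - 1 = -1

-1


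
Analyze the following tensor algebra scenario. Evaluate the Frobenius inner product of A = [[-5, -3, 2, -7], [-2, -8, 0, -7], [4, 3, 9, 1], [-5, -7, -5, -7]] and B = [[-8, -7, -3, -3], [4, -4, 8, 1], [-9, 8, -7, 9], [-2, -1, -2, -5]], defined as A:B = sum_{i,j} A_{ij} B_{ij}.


A:B = sum over all i,j of A_{ij} * B_{ij}.
Row 1: -5*-8=40, -3*-7=21, 2*-3=-6, -7*-3=21 => row sum = 76
Row 2: -2*4=-8, -8*-4=32, 0*8=0, -7*1=-7 => row sum = 17
Row 3: 4*-9=-36, 3*8=24, 9*-7=-63, 1*9=9 => row sum = -66
Row 4: -5*-2=10, -7*-1=7, -5*-2=10, -7*-5=35 => row sum = 62
Total = 76 + 17 + -66 + 62 = 89

89


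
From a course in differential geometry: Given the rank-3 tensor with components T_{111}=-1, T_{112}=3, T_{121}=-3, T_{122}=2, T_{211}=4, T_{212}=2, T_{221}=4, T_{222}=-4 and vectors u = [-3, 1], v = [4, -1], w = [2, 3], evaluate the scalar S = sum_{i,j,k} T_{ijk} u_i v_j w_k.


S = sum over i,j,k of T_{ijk} u_i v_j w_k. Expanding all 8 terms:
T_{111}*u_1*v_1*w_1 = -1*-3*4*2 = 24  (running total: 24)
T_{112}*u_1*v_1*w_2 = 3*-3*4*3 = -108  (running total: -84)
T_{121}*u_1*v_2*w_1 = -3*-3*-1*2 = -18  (running total: -102)
T_{122}*u_1*v_2*w_2 = 2*-3*-1*3 = 18  (running total: -84)
T_{211}*u_2*v_1*w_1 = 4*1*4*2 = 32  (running total: -52)
T_{212}*u_2*v_1*w_2 = 2*1*4*3 = 24  (running total: -28)
T_{221}*u_2*v_2*w_1 = 4*1*-1*2 = -8  (running total: -36)
T_{222}*u_2*v_2*w_2 = -4*1*-1*3 = 12  (running total: -24)
S = -24

-24


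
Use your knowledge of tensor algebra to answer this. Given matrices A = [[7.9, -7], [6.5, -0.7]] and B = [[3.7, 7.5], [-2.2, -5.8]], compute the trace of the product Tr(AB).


Tr(AB) = sum_i (AB)_{ii} where (AB)_{ii} = sum_k A_{ik} B_{ki}.
(AB)_{11} = 7.9*3.7 + -7*-2.2 = 44.63
(AB)_{22} = 6.5*7.5 + -0.7*-5.8 = 52.81
Tr(AB) = 44.63 + 52.81 = 97.44

97.44


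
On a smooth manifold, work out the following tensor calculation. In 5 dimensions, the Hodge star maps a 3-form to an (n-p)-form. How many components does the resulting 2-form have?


The Hodge dual of a p-form on an n-dimensional manifold is an (n-p)-form.
n = 5, p = 3, so dual degree = 5 - 3 = 2
The number of components is C(n, n-p) = C(5, 2) = 10

10


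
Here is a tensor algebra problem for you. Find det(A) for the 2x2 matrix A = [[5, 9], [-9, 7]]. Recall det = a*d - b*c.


For a 2x2 matrix [[a, b], [c, d]], det = a*d - b*c.
a = 5, b = 9, c = -9, d = 7
a*d = 5 * 7 = 35
b*c = 9 * -9 = -81
det = 35 - -81 = 116

116


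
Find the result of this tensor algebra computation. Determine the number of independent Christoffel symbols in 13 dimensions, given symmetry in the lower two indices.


Christoffel symbols Gamma^k_{ij} are symmetric in i,j, so there are d * d(d+1)/2 independent symbols.
d = 13
d(d+1)/2 = 13 * 14 / 2 = 91
Total = 13 * 91 = 1183

1183


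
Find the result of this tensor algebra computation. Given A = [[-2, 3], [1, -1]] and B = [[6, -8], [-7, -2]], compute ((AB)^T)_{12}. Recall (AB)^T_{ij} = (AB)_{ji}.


(AB)^T_{ij} = (AB)_{ji} = sum_k A_{jk} B_{ki}.
For i=1, j=2 we need (AB)_{21}:
A_{21} * B_{11} = 1 * 6 = 6
A_{22} * B_{21} = -1 * -7 = 7
Sum = 6 + 7 = 13

13


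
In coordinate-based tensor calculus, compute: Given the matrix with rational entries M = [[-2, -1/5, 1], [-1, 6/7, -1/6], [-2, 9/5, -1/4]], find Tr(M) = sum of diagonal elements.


The trace is the sum of diagonal entries.
Diagonal: M[1,1] = -2, M[2,2] = 6/7, M[3,3] = -1/4
Tr(M) = -2 + 6/7 + -1/4
Computing step by step:
After adding M[1,1]: -2
After adding M[2,2]: -8/7
After adding M[3,3]: -39/28
Tr(M) = -39/28

-39/28


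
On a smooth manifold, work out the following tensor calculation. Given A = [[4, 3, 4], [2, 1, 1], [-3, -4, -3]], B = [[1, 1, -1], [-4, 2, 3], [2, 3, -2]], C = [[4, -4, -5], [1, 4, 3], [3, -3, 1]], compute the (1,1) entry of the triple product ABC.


(ABC)_{11} = sum_m (AB)_{1m} C_{m1}. First compute row 1 of AB.
(AB)_{11} = 4*1 + 3*-4 + 4*2 = 0
(AB)_{12} = 4*1 + 3*2 + 4*3 = 22
(AB)_{13} = 4*-1 + 3*3 + 4*-2 = -3
Now contract with column 1 of C:
(AB)_{11} * C_{11} = 0 * 4 = 0
(AB)_{12} * C_{21} = 22 * 1 = 22
(AB)_{13} * C_{31} = -3 * 3 = -9
(ABC)_{11} = 0 + 22 + -9 = 13

13


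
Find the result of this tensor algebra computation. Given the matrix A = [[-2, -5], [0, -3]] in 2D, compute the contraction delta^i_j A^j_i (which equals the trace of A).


The contraction (trace) of a rank-2 tensor is the sum of its diagonal elements.
Diagonal entries: A[1,1] = -2, A[2,2] = -3
Tr(A) = -2 + -3 = -5

-5


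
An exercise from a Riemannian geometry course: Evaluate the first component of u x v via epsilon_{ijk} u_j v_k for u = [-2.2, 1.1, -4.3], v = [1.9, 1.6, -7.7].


(u x v)_1 = sum_{j,k} epsilon_{1jk} u_j v_k. Only permutations of (1,2,3) contribute; the two non-zero terms are:
eps_{123} u_2 v_3 = 1 * 1.1 * -7.7 = -8.47
eps_{132} u_3 v_2 = -1 * -4.3 * 1.6 = 6.88
(u x v)_1 = -1.59

-1.59


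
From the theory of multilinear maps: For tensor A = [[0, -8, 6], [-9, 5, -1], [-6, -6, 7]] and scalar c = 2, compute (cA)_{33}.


Scalar multiplication: (cA)_{ij} = c * A_{ij}.
c = 2
A_{33} = 7
(cA)_{33} = 2 * 7 = 14

14


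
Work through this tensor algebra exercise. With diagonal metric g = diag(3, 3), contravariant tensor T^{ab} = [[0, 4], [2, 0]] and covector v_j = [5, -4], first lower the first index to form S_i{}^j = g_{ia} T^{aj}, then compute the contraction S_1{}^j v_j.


Step 1: lower the first index. For a diagonal metric, g_{ia} T^{aj} = g_{ii} T^{ij} (no sum on i).
g_{11} = 3
S_1{}^1 = 3 * T^{11} = 3 * 0 = 0
S_1{}^2 = 3 * T^{12} = 3 * 4 = 12
Step 2: contract S_1{}^j with v_j.
S_1{}^1 * v_1 = 0 * 5 = 0
S_1{}^2 * v_2 = 12 * -4 = -48
Result = 0 + -48 = -48

-48


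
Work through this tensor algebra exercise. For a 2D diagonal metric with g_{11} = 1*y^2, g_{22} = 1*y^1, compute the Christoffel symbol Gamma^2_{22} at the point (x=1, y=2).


For a diagonal metric, Gamma^k_{ij} = (1/2) g^{kk} (dg_{ik}/dx_j + dg_{jk}/dx_i - dg_{ij}/dx_k).
The metric is diagonal, so g_{ab} = 0 for a != b.
At the given point: g_{11} = 4, g_{22} = 2
g^{22} = 1/2
dg_{22}/dx_2 = dg_{22}/dx_2 = 1
dg_{22}/dx_2 = dg_{22}/dx_2 = 1
dg_{22}/dx_2 = dg_{22}/dx_2 = 1
Numerator = 1 + 1 - 1 = 1
Gamma^2_{22} = 1 / (2 * 2) = 1/4

1/4


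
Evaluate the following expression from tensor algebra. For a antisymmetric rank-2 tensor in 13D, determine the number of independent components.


A antisymmetric rank-2 tensor in d dimensions has d(d-1)/2 independent components.
d = 13
d(d-1)/2 = 13 * 12 / 2 = 156 / 2 = 78

78


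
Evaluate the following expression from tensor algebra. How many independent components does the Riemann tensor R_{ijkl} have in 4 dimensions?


The Riemann tensor in d dimensions has d^2(d^2 - 1)/12 independent components.
d = 4, so d^2 = 16
d^2 - 1 = 15
d^2(d^2 - 1) = 16 * 15 = 240
Divide by 12: 240 / 12 = 20

20


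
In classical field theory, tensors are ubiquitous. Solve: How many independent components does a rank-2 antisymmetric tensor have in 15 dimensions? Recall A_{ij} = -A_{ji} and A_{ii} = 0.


An antisymmetric rank-2 tensor satisfies A_{ij} = -A_{ji}, so diagonal entries are zero.
The independent components are the upper-triangular entries: C(n, 2) = n(n-1)/2.
n = 15
C(15, 2) = 15 * 14 / 2 = 210 / 2 = 105

105


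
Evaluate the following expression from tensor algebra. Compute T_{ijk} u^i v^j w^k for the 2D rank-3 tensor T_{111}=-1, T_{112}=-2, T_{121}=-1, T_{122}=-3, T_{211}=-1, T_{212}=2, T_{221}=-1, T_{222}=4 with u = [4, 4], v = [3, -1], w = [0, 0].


S = sum over i,j,k of T_{ijk} u_i v_j w_k. Expanding all 8 terms:
T_{111}*u_1*v_1*w_1 = -1*4*3*0 = 0  (running total: 0)
T_{112}*u_1*v_1*w_2 = -2*4*3*0 = 0  (running total: 0)
T_{121}*u_1*v_2*w_1 = -1*4*-1*0 = 0  (running total: 0)
T_{122}*u_1*v_2*w_2 = -3*4*-1*0 = 0  (running total: 0)
T_{211}*u_2*v_1*w_1 = -1*4*3*0 = 0  (running total: 0)
T_{212}*u_2*v_1*w_2 = 2*4*3*0 = 0  (running total: 0)
T_{221}*u_2*v_2*w_1 = -1*4*-1*0 = 0  (running total: 0)
T_{222}*u_2*v_2*w_2 = 4*4*-1*0 = 0  (running total: 0)
S = 0

0


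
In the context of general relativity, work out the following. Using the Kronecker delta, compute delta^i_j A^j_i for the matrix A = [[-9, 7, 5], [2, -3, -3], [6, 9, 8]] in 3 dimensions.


The contraction (trace) of a rank-2 tensor is the sum of its diagonal elements.
Diagonal entries: A[1,1] = -9, A[2,2] = -3, A[3,3] = 8
Tr(A) = -9 + -3 + 8 = -4

-4


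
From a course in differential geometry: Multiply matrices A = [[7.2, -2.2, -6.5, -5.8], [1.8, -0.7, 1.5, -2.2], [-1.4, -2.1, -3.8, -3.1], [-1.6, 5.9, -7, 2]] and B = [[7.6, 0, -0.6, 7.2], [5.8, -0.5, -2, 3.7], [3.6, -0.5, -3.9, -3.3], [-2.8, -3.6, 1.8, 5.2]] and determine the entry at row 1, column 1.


(AB)_{ij} = sum_k A_{ik} B_{kj}.
For i=1, j=1:
A_{11} * B_{11} = 7.2 * 7.6 = 54.72
A_{12} * B_{21} = -2.2 * 5.8 = -12.76
A_{13} * B_{31} = -6.5 * 3.6 = -23.4
A_{14} * B_{41} = -5.8 * -2.8 = 16.24
Sum = 54.72 + -12.76 + -23.4 + 16.24 = 34.8

34.8


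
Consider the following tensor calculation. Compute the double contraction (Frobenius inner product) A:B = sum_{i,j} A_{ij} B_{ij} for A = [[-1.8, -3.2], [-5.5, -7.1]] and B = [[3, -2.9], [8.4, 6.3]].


A:B = sum over all i,j of A_{ij} * B_{ij}.
Row 1: -1.8*3=-5.4, -3.2*-2.9=9.28 => row sum = 3.88
Row 2: -5.5*8.4=-46.2, -7.1*6.3=-44.73 => row sum = -90.93
Total = 3.88 + -90.93 = -87.05

-87.05


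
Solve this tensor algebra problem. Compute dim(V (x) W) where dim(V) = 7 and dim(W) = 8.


The dimension of a tensor product is the product of dimensions.
dim(V) = 7, dim(W) = 8
dim(V (x) W) = 7 * 8 = 56

56


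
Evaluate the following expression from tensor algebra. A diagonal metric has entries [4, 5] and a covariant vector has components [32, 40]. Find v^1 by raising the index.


To raise an index with a diagonal metric: v^i = v_i / g_{ii}.
For index 1: v_1 = 32, g_{11} = 4
v^1 = 32 / 4 = 8

8


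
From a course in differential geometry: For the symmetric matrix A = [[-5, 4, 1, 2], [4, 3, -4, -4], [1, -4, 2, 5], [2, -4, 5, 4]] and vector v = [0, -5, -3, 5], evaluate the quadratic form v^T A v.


First compute Av:
(Av)_1 = -5*0 + 4*-5 + 1*-3 + 2*5 = -13
(Av)_2 = 4*0 + 3*-5 + -4*-3 + -4*5 = -23
(Av)_3 = 1*0 + -4*-5 + 2*-3 + 5*5 = 39
(Av)_4 = 2*0 + -4*-5 + 5*-3 + 4*5 = 25
Av = [-13, -23, 39, 25]
Then v^T (Av) = 0*-13 + -5*-23 + -3*39 + 5*25
= 0 + 115 + -117 + 125 = 123

123


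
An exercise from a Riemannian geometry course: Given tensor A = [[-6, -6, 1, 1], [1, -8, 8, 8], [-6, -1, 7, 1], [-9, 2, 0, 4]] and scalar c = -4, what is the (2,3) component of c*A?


Scalar multiplication: (cA)_{ij} = c * A_{ij}.
c = -4
A_{23} = 8
(cA)_{23} = -4 * 8 = -32

-32


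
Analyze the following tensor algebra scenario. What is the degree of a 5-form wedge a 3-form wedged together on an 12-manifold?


The degree of a wedge product is the sum of the degrees of the individual forms.
Degrees: 5, 3
Total degree = 5 + 3 = 8

8


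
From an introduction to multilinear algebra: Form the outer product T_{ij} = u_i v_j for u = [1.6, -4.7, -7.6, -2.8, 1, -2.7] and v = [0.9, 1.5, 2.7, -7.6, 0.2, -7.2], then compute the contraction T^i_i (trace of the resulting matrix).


The outer product gives T_{ij} = u_i v_j.
The trace (contraction) is Tr(T) = sum_i T_{ii} = sum_i u_i v_i.
Diagonal entries:
T_{11} = u_1 * v_1 = 1.6 * 0.9 = 1.44
T_{22} = u_2 * v_2 = -4.7 * 1.5 = -7.05
T_{33} = u_3 * v_3 = -7.6 * 2.7 = -20.52
T_{44} = u_4 * v_4 = -2.8 * -7.6 = 21.28
T_{55} = u_5 * v_5 = 1 * 0.2 = 0.2
T_{66} = u_6 * v_6 = -2.7 * -7.2 = 19.44
Tr(T) = 1.44 + -7.05 + -20.52 + 21.28 + 0.2 + 19.44 = 14.79

14.79


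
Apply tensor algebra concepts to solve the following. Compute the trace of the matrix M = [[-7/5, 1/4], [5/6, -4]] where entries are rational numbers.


The trace is the sum of diagonal entries.
Diagonal: M[1,1] = -7/5, M[2,2] = -4
Tr(M) = -7/5 + -4
Computing step by step:
After adding M[1,1]: -7/5
After adding M[2,2]: -27/5
Tr(M) = -27/5

-27/5


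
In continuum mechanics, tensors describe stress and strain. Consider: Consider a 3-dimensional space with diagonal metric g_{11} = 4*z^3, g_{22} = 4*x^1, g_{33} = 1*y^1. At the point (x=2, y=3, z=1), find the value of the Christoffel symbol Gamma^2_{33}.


For a diagonal metric, Gamma^k_{ij} = (1/2) g^{kk} (dg_{ik}/dx_j + dg_{jk}/dx_i - dg_{ij}/dx_k).
The metric is diagonal, so g_{ab} = 0 for a != b.
At the given point: g_{11} = 4, g_{22} = 8, g_{33} = 3
g^{22} = 1/8
dg_{32}/dx_3 = 0 (off-diagonal)
dg_{32}/dx_3 = 0 (off-diagonal)
dg_{33}/dx_2 = dg_{33}/dx_2 = 1
Numerator = 0 + 0 - 1 = -1
Gamma^2_{33} = -1 / (2 * 8) = -1/16

-1/16


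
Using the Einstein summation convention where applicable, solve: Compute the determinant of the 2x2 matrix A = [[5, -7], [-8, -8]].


For a 2x2 matrix [[a, b], [c, d]], det = a*d - b*c.
a = 5, b = -7, c = -8, d = -8
a*d = 5 * -8 = -40
b*c = -7 * -8 = 56
det = -40 - 56 = -96

-96


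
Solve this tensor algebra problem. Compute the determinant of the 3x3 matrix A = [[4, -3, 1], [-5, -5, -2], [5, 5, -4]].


Expanding along the first row, det(A) = a11*M_11 - a12*M_12 + a13*M_13, where M_1j is the (1,j) minor.
Minor M_11 = -5*-4 - -2*5 = 30
Minor M_12 = -5*-4 - -2*5 = 30
Minor M_13 = -5*5 - -5*5 = 0
det = 4*(30) - -3*(30) + 1*(0)
    = 120 - -90 + 0
    = 210

210


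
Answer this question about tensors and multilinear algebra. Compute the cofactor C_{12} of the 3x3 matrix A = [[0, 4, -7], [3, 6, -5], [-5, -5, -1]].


To find cofactor C_{12}, delete row 1 and column 2.
The resulting 2x2 submatrix is: [[3, -5], [-5, -1]]
Minor M_{12} = 3*-1 - -5*-5
  = -3 - 25 = -28
Sign = (-1)^(1+2) = (-1)^3 = -1
Cofactor C_{12} = -1 * -28 = 28

28


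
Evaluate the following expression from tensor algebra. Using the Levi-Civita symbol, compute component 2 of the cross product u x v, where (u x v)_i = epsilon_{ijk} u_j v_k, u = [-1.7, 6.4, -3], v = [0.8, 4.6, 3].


(u x v)_2 = sum_{j,k} epsilon_{2jk} u_j v_k. Only permutations of (1,2,3) contribute; the two non-zero terms are:
eps_{213} u_1 v_3 = -1 * -1.7 * 3 = 5.1
eps_{231} u_3 v_1 = 1 * -3 * 0.8 = -2.4
(u x v)_2 = 2.7

2.7


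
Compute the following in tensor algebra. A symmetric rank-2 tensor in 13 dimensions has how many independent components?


A symmetric rank-2 tensor in d dimensions has d(d+1)/2 independent components.
d = 13
d(d+1)/2 = 13 * 14 / 2 = 182 / 2 = 91

91


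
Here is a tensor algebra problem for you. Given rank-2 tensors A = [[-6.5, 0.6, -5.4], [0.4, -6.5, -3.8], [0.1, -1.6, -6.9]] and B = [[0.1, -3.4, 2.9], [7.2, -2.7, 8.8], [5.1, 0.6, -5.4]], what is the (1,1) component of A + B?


Tensor addition is component-wise: (A + B)_{ij} = A_{ij} + B_{ij}.
A_{11} = -6.5
B_{11} = 0.1
(A + B)_{11} = -6.5 + 0.1 = -6.4

-6.4


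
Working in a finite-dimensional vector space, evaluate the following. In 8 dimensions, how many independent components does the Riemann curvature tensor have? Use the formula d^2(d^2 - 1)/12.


The Riemann tensor in d dimensions has d^2(d^2 - 1)/12 independent components.
d = 8, so d^2 = 64
d^2 - 1 = 63
d^2(d^2 - 1) = 64 * 63 = 4032
Divide by 12: 4032 / 12 = 336

336


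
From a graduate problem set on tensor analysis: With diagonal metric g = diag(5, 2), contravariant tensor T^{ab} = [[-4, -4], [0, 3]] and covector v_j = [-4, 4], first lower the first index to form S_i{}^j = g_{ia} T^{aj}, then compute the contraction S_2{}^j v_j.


Step 1: lower the first index. For a diagonal metric, g_{ia} T^{aj} = g_{ii} T^{ij} (no sum on i).
g_{22} = 2
S_2{}^1 = 2 * T^{21} = 2 * 0 = 0
S_2{}^2 = 2 * T^{22} = 2 * 3 = 6
Step 2: contract S_2{}^j with v_j.
S_2{}^1 * v_1 = 0 * -4 = 0
S_2{}^2 * v_2 = 6 * 4 = 24
Result = 0 + 24 = 24

24


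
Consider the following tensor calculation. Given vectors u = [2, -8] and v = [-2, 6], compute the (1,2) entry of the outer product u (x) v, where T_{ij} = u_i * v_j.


The outer product entry T_{ij} = u_i * v_j.
We need i=1, j=2.
u_1 = 2, v_2 = 6
T_{1,2} = 2 * 6 = 12

12


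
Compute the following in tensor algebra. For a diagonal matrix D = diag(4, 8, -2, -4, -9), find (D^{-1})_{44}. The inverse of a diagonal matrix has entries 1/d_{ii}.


For a diagonal matrix, the inverse has entries (D^{-1})_{ii} = 1/d_{ii}.
The diagonal entries are: d_{11} = 4, d_{22} = 8, d_{33} = -2, d_{44} = -4, d_{55} = -9
We need (D^{-1})_{44} = 1/d_{44} = 1/-4 = -1/4

-1/4


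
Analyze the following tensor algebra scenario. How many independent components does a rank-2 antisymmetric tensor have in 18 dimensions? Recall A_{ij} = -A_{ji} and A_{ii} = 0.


An antisymmetric rank-2 tensor satisfies A_{ij} = -A_{ji}, so diagonal entries are zero.
The independent components are the upper-triangular entries: C(n, 2) = n(n-1)/2.
n = 18
C(18, 2) = 18 * 17 / 2 = 306 / 2 = 153

153


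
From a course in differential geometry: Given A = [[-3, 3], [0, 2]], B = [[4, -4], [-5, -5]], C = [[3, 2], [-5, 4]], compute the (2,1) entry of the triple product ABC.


(ABC)_{21} = sum_m (AB)_{2m} C_{m1}. First compute row 2 of AB.
(AB)_{21} = 0*4 + 2*-5 = -10
(AB)_{22} = 0*-4 + 2*-5 = -10
Now contract with column 1 of C:
(AB)_{21} * C_{11} = -10 * 3 = -30
(AB)_{22} * C_{21} = -10 * -5 = 50
(ABC)_{21} = -30 + 50 = 20

20


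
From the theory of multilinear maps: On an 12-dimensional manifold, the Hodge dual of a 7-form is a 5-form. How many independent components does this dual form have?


The Hodge dual of a p-form on an n-dimensional manifold is an (n-p)-form.
n = 12, p = 7, so dual degree = 12 - 7 = 5
The number of components is C(n, n-p) = C(12, 5) = 792

792


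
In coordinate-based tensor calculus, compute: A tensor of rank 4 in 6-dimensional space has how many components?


The number of components of a rank-r tensor in d dimensions is d^r.
Here d = 6 and r = 4.
6^4 = 1296

1296


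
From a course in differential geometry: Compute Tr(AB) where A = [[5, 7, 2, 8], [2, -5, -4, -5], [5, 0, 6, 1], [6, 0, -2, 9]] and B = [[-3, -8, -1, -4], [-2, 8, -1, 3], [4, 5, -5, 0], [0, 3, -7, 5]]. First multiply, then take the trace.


Tr(AB) = sum_i (AB)_{ii} where (AB)_{ii} = sum_k A_{ik} B_{ki}.
(AB)_{11} = 5*-3 + 7*-2 + 2*4 + 8*0 = -21
(AB)_{22} = 2*-8 + -5*8 + -4*5 + -5*3 = -91
(AB)_{33} = 5*-1 + 0*-1 + 6*-5 + 1*-7 = -42
(AB)_{44} = 6*-4 + 0*3 + -2*0 + 9*5 = 21
Tr(AB) = -21 + -91 + -42 + 21 = -133

-133


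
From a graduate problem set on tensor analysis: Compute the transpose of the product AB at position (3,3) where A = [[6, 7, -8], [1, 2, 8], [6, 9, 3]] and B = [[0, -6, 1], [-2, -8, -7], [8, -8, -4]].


(AB)^T_{ij} = (AB)_{ji} = sum_k A_{jk} B_{ki}.
For i=3, j=3 we need (AB)_{33}:
A_{31} * B_{13} = 6 * 1 = 6
A_{32} * B_{23} = 9 * -7 = -63
A_{33} * B_{33} = 3 * -4 = -12
Sum = 6 + -63 + -12 = -69

-69


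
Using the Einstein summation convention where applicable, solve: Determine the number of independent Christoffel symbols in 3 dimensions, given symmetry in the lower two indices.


Christoffel symbols Gamma^k_{ij} are symmetric in i,j, so there are d * d(d+1)/2 independent symbols.
d = 3
d(d+1)/2 = 3 * 4 / 2 = 6
Total = 3 * 6 = 18

18


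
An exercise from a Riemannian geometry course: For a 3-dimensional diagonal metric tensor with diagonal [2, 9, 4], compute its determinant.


For a diagonal metric, the determinant is the product of diagonal entries.
Diagonal entries: 2, 9, 4
det(g) = 2 * 9 * 4 = 72

72


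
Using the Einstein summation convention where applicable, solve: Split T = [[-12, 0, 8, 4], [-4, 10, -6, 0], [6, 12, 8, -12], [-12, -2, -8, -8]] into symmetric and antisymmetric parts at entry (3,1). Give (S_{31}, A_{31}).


T_{31} = 6
T_{13} = 8
S_{31} = (6 + 8)/2 = 14/2 = 7
A_{31} = (6 - 8)/2 = -2/2 = -1
Check: S + A = 7 + -1 = 6 = T_{31}.

(7, -1)


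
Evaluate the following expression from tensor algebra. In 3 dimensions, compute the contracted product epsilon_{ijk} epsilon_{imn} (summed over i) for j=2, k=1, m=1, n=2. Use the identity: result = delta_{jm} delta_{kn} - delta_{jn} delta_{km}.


Using the identity: epsilon_{ijk} epsilon_{imn} = delta_{jm} delta_{kn} - delta_{jn} delta_{km}.
delta_{21} = 0
delta_{12} = 0
delta_{22} = 1
delta_{11} = 1
Result = 0 * 0 - 1 * 1 = 0 - 1 = -1

-1


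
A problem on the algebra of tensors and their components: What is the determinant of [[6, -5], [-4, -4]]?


For a 2x2 matrix [[a, b], [c, d]], det = a*d - b*c.
a = 6, b = -5, c = -4, d = -4
a*d = 6 * -4 = -24
b*c = -5 * -4 = 20
det = -24 - 20 = -44

-44


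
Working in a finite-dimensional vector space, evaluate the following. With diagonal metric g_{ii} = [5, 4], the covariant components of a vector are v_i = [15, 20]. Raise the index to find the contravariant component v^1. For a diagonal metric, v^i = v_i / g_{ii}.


To raise an index with a diagonal metric: v^i = v_i / g_{ii}.
For index 1: v_1 = 15, g_{11} = 5
v^1 = 15 / 5 = 3

3


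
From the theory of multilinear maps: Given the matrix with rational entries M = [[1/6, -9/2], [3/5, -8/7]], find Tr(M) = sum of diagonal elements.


The trace is the sum of diagonal entries.
Diagonal: M[1,1] = 1/6, M[2,2] = -8/7
Tr(M) = 1/6 + -8/7
Computing step by step:
After adding M[1,1]: 1/6
After adding M[2,2]: -41/42
Tr(M) = -41/42

-41/42


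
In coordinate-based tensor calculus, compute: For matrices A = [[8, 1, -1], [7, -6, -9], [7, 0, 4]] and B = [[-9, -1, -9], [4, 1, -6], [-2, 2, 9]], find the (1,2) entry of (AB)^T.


(AB)^T_{ij} = (AB)_{ji} = sum_k A_{jk} B_{ki}.
For i=1, j=2 we need (AB)_{21}:
A_{21} * B_{11} = 7 * -9 = -63
A_{22} * B_{21} = -6 * 4 = -24
A_{23} * B_{31} = -9 * -2 = 18
Sum = -63 + -24 + 18 = -69

-69


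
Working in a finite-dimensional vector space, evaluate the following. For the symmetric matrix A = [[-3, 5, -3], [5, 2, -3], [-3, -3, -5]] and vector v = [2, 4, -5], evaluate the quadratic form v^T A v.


First compute Av:
(Av)_1 = -3*2 + 5*4 + -3*-5 = 29
(Av)_2 = 5*2 + 2*4 + -3*-5 = 33
(Av)_3 = -3*2 + -3*4 + -5*-5 = 7
Av = [29, 33, 7]
Then v^T (Av) = 2*29 + 4*33 + -5*7
= 58 + 132 + -35 = 155

155


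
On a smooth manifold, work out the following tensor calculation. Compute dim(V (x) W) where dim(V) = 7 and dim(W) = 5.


The dimension of a tensor product is the product of dimensions.
dim(V) = 7, dim(W) = 5
dim(V (x) W) = 7 * 5 = 35

35


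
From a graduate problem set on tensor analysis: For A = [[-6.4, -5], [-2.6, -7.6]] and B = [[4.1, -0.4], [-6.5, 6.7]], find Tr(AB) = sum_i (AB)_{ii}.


Tr(AB) = sum_i (AB)_{ii} where (AB)_{ii} = sum_k A_{ik} B_{ki}.
(AB)_{11} = -6.4*4.1 + -5*-6.5 = 6.26
(AB)_{22} = -2.6*-0.4 + -7.6*6.7 = -49.88
Tr(AB) = 6.26 + -49.88 = -43.62

-43.62


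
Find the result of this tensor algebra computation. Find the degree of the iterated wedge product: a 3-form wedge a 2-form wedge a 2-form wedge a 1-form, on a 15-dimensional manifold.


The degree of a wedge product is the sum of the degrees of the individual forms.
Degrees: 3, 2, 2, 1
Total degree = 3 + 2 + 2 + 1 = 8

8


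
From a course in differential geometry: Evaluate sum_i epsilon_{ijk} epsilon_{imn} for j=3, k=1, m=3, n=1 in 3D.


Using the identity: epsilon_{ijk} epsilon_{imn} = delta_{jm} delta_{kn} - delta_{jn} delta_{km}.
delta_{33} = 1
delta_{11} = 1
delta_{31} = 0
delta_{13} = 0
Result = 1 * 1 - 0 * 0 = 1 - 0 = 1

1


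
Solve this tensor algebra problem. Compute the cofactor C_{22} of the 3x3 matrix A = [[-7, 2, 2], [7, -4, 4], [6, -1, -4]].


To find cofactor C_{22}, delete row 2 and column 2.
The resulting 2x2 submatrix is: [[-7, 2], [6, -4]]
Minor M_{22} = -7*-4 - 2*6
  = 28 - 12 = 16
Sign = (-1)^(2+2) = (-1)^4 = 1
Cofactor C_{22} = 1 * 16 = 16

16


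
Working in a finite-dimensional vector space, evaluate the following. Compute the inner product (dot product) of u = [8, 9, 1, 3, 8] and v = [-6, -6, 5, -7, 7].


The inner product u . v = sum of u_i * v_i.
Term-by-term: 8 * -6, 9 * -6, 1 * 5, 3 * -7, 8 * 7
Products: -48, -54, 5, -21, 56
Sum = -48 + -54 + 5 + -21 + 56 = -62

-62


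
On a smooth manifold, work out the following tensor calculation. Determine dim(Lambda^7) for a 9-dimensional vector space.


The dimension of the space of p-forms on an n-dimensional space is C(n, p).
n = 9, p = 7
C(9, 7) = 9! / (7! * 2!) = 36

36


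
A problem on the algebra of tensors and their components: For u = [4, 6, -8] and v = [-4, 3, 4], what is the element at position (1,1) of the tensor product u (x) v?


The outer product entry T_{ij} = u_i * v_j.
We need i=1, j=1.
u_1 = 4, v_1 = -4
T_{1,1} = 4 * -4 = -16

-16


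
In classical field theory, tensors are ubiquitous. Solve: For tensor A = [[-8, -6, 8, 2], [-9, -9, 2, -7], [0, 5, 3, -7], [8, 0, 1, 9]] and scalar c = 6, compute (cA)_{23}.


Scalar multiplication: (cA)_{ij} = c * A_{ij}.
c = 6
A_{23} = 2
(cA)_{23} = 6 * 2 = 12

12


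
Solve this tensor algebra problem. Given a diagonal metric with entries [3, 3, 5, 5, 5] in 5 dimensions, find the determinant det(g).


For a diagonal metric, the determinant is the product of diagonal entries.
Diagonal entries: 3, 3, 5, 5, 5
det(g) = 3 * 3 * 5 * 5 * 5 = 1125

1125


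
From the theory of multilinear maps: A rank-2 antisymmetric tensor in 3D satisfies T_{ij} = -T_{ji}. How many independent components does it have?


An antisymmetric rank-2 tensor satisfies A_{ij} = -A_{ji}, so diagonal entries are zero.
The independent components are the upper-triangular entries: C(n, 2) = n(n-1)/2.
n = 3
C(3, 2) = 3 * 2 / 2 = 6 / 2 = 3

3


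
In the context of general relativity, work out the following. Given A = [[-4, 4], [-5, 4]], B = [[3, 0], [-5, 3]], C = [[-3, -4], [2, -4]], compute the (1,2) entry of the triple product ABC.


(ABC)_{12} = sum_m (AB)_{1m} C_{m2}. First compute row 1 of AB.
(AB)_{11} = -4*3 + 4*-5 = -32
(AB)_{12} = -4*0 + 4*3 = 12
Now contract with column 2 of C:
(AB)_{11} * C_{12} = -32 * -4 = 128
(AB)_{12} * C_{22} = 12 * -4 = -48
(ABC)_{12} = 128 + -48 = 80

80


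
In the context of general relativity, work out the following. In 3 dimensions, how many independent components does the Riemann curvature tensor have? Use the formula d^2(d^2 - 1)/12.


The Riemann tensor in d dimensions has d^2(d^2 - 1)/12 independent components.
d = 3, so d^2 = 9
d^2 - 1 = 8
d^2(d^2 - 1) = 9 * 8 = 72
Divide by 12: 72 / 12 = 6

6


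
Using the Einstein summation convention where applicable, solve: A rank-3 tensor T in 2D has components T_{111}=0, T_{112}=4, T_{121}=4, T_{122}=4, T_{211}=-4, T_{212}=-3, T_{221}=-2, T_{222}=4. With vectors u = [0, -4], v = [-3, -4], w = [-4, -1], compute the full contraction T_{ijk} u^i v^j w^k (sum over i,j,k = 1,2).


S = sum over i,j,k of T_{ijk} u_i v_j w_k. Expanding all 8 terms:
T_{111}*u_1*v_1*w_1 = 0*0*-3*-4 = 0  (running total: 0)
T_{112}*u_1*v_1*w_2 = 4*0*-3*-1 = 0  (running total: 0)
T_{121}*u_1*v_2*w_1 = 4*0*-4*-4 = 0  (running total: 0)
T_{122}*u_1*v_2*w_2 = 4*0*-4*-1 = 0  (running total: 0)
T_{211}*u_2*v_1*w_1 = -4*-4*-3*-4 = 192  (running total: 192)
T_{212}*u_2*v_1*w_2 = -3*-4*-3*-1 = 36  (running total: 228)
T_{221}*u_2*v_2*w_1 = -2*-4*-4*-4 = 128  (running total: 356)
T_{222}*u_2*v_2*w_2 = 4*-4*-4*-1 = -64  (running total: 292)
S = 292

292
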